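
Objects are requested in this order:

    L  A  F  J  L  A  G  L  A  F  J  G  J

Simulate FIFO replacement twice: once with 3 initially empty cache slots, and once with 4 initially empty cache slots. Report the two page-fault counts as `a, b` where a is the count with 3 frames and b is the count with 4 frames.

3 frames: F F F F F F F . . F F . . → 9 faults.
4 frames: F F F F . . F F F F F F . → 10 faults.
10 > 9: adding a frame increased faults — Belady's anomaly.

9, 10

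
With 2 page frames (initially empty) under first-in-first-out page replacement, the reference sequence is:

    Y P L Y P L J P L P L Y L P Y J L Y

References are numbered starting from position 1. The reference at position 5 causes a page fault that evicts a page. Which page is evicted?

pos 1: Y: fault, frames (Y)
pos 2: P: fault, frames (Y P)
pos 3: L: fault, evict Y, frames (P L)
pos 4: Y: fault, evict P, frames (L Y)
pos 5: P: fault, evict L, frames (Y P)
At position 5, page L is evicted.

L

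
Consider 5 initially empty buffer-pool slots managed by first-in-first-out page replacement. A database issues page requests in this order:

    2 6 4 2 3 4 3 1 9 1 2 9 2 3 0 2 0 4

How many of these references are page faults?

2 → miss, frames (2)
6 → miss, frames (2 6)
4 → miss, frames (2 6 4)
2 → hit
3 → miss, frames (2 6 4 3)
4 → hit
3 → hit
1 → miss, frames (2 6 4 3 1)
9 → miss, evict 2, frames (6 4 3 1 9)
1 → hit
2 → miss, evict 6, frames (4 3 1 9 2)
9 → hit
2 → hit
3 → hit
0 → miss, evict 4, frames (3 1 9 2 0)
2 → hit
0 → hit
4 → miss, evict 3, frames (1 9 2 0 4)
Page faults: 9.

9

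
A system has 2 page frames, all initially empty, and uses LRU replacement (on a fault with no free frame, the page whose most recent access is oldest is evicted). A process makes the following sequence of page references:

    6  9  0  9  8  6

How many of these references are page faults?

6: miss, frames [6]
9: miss, frames [6, 9]
0: miss, evict 6, frames [9, 0]
9: hit
8: miss, evict 0, frames [9, 8]
6: miss, evict 9, frames [8, 6]
Page faults: 5.

5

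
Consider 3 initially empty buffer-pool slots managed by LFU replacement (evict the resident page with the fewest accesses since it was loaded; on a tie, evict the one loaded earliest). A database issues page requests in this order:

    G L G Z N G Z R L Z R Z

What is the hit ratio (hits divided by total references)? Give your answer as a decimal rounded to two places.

0.42

G: miss, frames (G)
L: miss, frames (G L)
G: hit
Z: miss, frames (G L Z)
N: miss, evict L, frames (G Z N)
G: hit
Z: hit
R: miss, evict N, frames (G Z R)
L: miss, evict R, frames (G Z L)
Z: hit
R: miss, evict L, frames (G Z R)
Z: hit
Hits: 5 of 12 references → 5/12 = 0.4167.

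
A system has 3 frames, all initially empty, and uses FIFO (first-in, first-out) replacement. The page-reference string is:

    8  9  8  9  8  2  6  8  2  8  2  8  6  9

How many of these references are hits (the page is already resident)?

8 → fault, frames [8]
9 → fault, frames [8, 9]
8 → hit
9 → hit
8 → hit
2 → fault, frames [8, 9, 2]
6 → fault, evict 8, frames [9, 2, 6]
8 → fault, evict 9, frames [2, 6, 8]
2 → hit
8 → hit
2 → hit
8 → hit
6 → hit
9 → fault, evict 2, frames [6, 8, 9]
Hits: 8.

8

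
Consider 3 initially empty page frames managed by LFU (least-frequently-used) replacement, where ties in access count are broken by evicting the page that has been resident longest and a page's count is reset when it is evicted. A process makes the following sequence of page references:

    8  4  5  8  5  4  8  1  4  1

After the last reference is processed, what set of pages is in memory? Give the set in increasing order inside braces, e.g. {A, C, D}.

{1, 5, 8}

8: fault, frames {8}
4: fault, frames {8,4}
5: fault, frames {8,4,5}
8: hit
5: hit
4: hit
8: hit
1: fault, evict 4, frames {8,5,1}
4: fault, evict 1, frames {8,5,4}
1: fault, evict 4, frames {8,5,1}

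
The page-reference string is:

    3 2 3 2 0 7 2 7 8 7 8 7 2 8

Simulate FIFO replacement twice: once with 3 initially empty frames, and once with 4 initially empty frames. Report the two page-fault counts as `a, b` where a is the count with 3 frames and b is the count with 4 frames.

6, 5

3 frames: F F . . F F . . F . . . F . → 6 faults.
4 frames: F F . . F F . . F . . . . . → 5 faults.
5 < 6: adding a frame reduced faults, as is typical.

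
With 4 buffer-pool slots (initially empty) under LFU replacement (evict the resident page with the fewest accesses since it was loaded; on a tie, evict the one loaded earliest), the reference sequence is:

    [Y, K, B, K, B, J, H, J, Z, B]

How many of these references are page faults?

6

Y → fault, frames [Y]
K → fault, frames [Y, K]
B → fault, frames [Y, K, B]
K → hit
B → hit
J → fault, frames [Y, K, B, J]
H → fault, evict Y, frames [K, B, J, H]
J → hit
Z → fault, evict H, frames [K, B, J, Z]
B → hit
Page faults: 6.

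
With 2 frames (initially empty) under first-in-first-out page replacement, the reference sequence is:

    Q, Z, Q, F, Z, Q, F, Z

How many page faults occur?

5

Q → miss, frames [Q]
Z → miss, frames [Q, Z]
Q → hit
F → miss, evict Q, frames [Z, F]
Z → hit
Q → miss, evict Z, frames [F, Q]
F → hit
Z → miss, evict F, frames [Q, Z]
Page faults: 5.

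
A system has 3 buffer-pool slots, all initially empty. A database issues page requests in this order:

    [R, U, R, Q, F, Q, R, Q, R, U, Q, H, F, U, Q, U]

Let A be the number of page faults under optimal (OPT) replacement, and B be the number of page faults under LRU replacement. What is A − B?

Under OPT: F F . F F . . . . F . F . . F . → 7 faults.
Under LRU: F F . F F . . . . F . F F F F . → 9 faults.
A − B = 7 − 9 = -2.

-2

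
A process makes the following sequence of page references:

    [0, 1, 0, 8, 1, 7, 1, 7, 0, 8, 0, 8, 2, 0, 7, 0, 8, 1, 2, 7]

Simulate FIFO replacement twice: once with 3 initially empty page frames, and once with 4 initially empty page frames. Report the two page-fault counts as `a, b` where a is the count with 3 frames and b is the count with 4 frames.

9, 7

3 frames: F F . F . F . . F . . . F . . . F F . F → 9 faults.
4 frames: F F . F . F . . . . . . F F . . . F . . → 7 faults.
7 < 9: adding a frame reduced faults, as is typical.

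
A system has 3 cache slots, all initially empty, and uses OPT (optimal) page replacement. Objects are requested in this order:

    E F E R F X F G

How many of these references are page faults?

E -> miss, frames [E]
F -> miss, frames [E, F]
E -> hit
R -> miss, frames [E, F, R]
F -> hit
X -> miss, evict R, frames [E, F, X]
F -> hit
G -> miss, evict X, frames [E, F, G]
Page faults: 5.

5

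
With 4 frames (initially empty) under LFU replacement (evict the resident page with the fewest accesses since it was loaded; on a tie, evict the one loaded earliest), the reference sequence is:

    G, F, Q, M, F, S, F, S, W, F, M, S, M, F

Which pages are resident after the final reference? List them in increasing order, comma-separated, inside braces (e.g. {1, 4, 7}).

{F, M, S, W}

G -> miss, frames (G)
F -> miss, frames (G F)
Q -> miss, frames (G F Q)
M -> miss, frames (G F Q M)
F -> hit
S -> miss, evict G, frames (F Q M S)
F -> hit
S -> hit
W -> miss, evict Q, frames (F M S W)
F -> hit
M -> hit
S -> hit
M -> hit
F -> hit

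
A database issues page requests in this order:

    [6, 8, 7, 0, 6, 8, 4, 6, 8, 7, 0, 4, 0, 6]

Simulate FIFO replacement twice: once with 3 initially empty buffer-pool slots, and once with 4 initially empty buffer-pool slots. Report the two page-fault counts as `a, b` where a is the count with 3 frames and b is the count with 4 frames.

3 frames: F F F F F F F . . F F . . F → 10 faults.
4 frames: F F F F . . F F F F F F . F → 11 faults.
11 > 10: adding a frame increased faults — Belady's anomaly.

10, 11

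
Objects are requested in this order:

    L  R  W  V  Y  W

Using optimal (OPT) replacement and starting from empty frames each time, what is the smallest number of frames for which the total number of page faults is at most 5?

f=1: 6 faults
f=2: 5 faults
f=3: 5 faults
f=4: 5 faults
f=5: 5 faults
Smallest f with faults ≤ 5 is 2.

2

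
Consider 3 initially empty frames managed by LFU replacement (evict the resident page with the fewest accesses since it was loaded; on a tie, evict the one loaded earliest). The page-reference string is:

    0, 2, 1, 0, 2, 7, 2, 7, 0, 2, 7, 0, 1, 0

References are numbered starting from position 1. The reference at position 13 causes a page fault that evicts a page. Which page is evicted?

7

pos 1: 0: fault, frames (0)
pos 2: 2: fault, frames (0 2)
pos 3: 1: fault, frames (0 2 1)
pos 4: 0: hit
pos 5: 2: hit
pos 6: 7: fault, evict 1, frames (0 2 7)
pos 7: 2: hit
pos 8: 7: hit
pos 9: 0: hit
pos 10: 2: hit
pos 11: 7: hit
pos 12: 0: hit
pos 13: 1: fault, evict 7, frames (0 2 1)
At position 13, page 7 is evicted.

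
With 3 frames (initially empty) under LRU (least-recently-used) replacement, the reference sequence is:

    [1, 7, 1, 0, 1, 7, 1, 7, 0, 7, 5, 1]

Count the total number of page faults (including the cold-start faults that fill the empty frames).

5

1: miss, frames {1}
7: miss, frames {1,7}
1: hit
0: miss, frames {7,1,0}
1: hit
7: hit
1: hit
7: hit
0: hit
7: hit
5: miss, evict 1, frames {0,7,5}
1: miss, evict 0, frames {7,5,1}
Page faults: 5.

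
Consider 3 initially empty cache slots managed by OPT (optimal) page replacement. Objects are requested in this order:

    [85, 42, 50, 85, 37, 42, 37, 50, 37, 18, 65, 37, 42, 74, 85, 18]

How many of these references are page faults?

85 → fault, frames [85]
42 → fault, frames [85, 42]
50 → fault, frames [85, 42, 50]
85 → hit
37 → fault, evict 85, frames [42, 50, 37]
42 → hit
37 → hit
50 → hit
37 → hit
18 → fault, evict 50, frames [42, 37, 18]
65 → fault, evict 18, frames [42, 37, 65]
37 → hit
42 → hit
74 → fault, evict 65, frames [42, 37, 74]
85 → fault, evict 74, frames [42, 37, 85]
18 → fault, evict 85, frames [42, 37, 18]
Page faults: 9.

9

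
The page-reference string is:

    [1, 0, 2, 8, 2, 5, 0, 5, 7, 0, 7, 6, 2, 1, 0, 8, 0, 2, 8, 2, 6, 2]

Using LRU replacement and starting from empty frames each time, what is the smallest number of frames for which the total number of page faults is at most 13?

f=1: 22 faults
f=2: 16 faults
f=3: 14 faults
f=4: 12 faults
f=5: 9 faults
f=6: 9 faults
f=7: 7 faults
Smallest f with faults ≤ 13 is 4.

4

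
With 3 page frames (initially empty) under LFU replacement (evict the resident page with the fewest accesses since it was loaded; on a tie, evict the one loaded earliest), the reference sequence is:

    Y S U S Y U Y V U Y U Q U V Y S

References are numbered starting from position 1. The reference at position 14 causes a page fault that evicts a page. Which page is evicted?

Q

pos 1: Y -> fault, frames {Y}
pos 2: S -> fault, frames {Y,S}
pos 3: U -> fault, frames {Y,S,U}
pos 4: S -> hit
pos 5: Y -> hit
pos 6: U -> hit
pos 7: Y -> hit
pos 8: V -> fault, evict S, frames {Y,U,V}
pos 9: U -> hit
pos 10: Y -> hit
pos 11: U -> hit
pos 12: Q -> fault, evict V, frames {Y,U,Q}
pos 13: U -> hit
pos 14: V -> fault, evict Q, frames {Y,U,V}
At position 14, page Q is evicted.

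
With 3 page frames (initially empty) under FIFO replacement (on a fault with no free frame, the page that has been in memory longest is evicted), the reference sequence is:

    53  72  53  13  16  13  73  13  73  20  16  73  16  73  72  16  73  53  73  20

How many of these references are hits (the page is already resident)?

9

53 -> miss, frames [53]
72 -> miss, frames [53, 72]
53 -> hit
13 -> miss, frames [53, 72, 13]
16 -> miss, evict 53, frames [72, 13, 16]
13 -> hit
73 -> miss, evict 72, frames [13, 16, 73]
13 -> hit
73 -> hit
20 -> miss, evict 13, frames [16, 73, 20]
16 -> hit
73 -> hit
16 -> hit
73 -> hit
72 -> miss, evict 16, frames [73, 20, 72]
16 -> miss, evict 73, frames [20, 72, 16]
73 -> miss, evict 20, frames [72, 16, 73]
53 -> miss, evict 72, frames [16, 73, 53]
73 -> hit
20 -> miss, evict 16, frames [73, 53, 20]
Hits: 9.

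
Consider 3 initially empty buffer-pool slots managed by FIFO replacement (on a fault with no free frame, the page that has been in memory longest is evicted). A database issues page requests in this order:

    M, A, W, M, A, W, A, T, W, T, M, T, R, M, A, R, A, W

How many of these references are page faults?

M: fault, frames [M]
A: fault, frames [M, A]
W: fault, frames [M, A, W]
M: hit
A: hit
W: hit
A: hit
T: fault, evict M, frames [A, W, T]
W: hit
T: hit
M: fault, evict A, frames [W, T, M]
T: hit
R: fault, evict W, frames [T, M, R]
M: hit
A: fault, evict T, frames [M, R, A]
R: hit
A: hit
W: fault, evict M, frames [R, A, W]
Page faults: 8.

8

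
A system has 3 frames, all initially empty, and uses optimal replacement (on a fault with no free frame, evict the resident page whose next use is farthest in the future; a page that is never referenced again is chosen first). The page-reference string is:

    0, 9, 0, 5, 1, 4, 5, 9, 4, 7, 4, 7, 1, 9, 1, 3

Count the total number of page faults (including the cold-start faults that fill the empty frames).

8

0: miss, frames {0}
9: miss, frames {0,9}
0: hit
5: miss, frames {0,9,5}
1: miss, evict 0, frames {9,5,1}
4: miss, evict 1, frames {9,5,4}
5: hit
9: hit
4: hit
7: miss, evict 5, frames {9,4,7}
4: hit
7: hit
1: miss, evict 7, frames {9,4,1}
9: hit
1: hit
3: miss, evict 1, frames {9,4,3}
Page faults: 8.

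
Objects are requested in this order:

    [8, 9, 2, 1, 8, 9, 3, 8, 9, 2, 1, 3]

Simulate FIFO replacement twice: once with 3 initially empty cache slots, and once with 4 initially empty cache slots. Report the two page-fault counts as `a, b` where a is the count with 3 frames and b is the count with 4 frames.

9, 10

3 frames: F F F F F F F . . F F . → 9 faults.
4 frames: F F F F . . F F F F F F → 10 faults.
10 > 9: adding a frame increased faults — Belady's anomaly.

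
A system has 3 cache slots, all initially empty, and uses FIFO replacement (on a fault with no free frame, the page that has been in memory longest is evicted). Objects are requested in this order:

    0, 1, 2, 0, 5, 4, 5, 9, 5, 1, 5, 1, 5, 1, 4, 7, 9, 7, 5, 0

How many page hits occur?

0: fault, frames [0]
1: fault, frames [0, 1]
2: fault, frames [0, 1, 2]
0: hit
5: fault, evict 0, frames [1, 2, 5]
4: fault, evict 1, frames [2, 5, 4]
5: hit
9: fault, evict 2, frames [5, 4, 9]
5: hit
1: fault, evict 5, frames [4, 9, 1]
5: fault, evict 4, frames [9, 1, 5]
1: hit
5: hit
1: hit
4: fault, evict 9, frames [1, 5, 4]
7: fault, evict 1, frames [5, 4, 7]
9: fault, evict 5, frames [4, 7, 9]
7: hit
5: fault, evict 4, frames [7, 9, 5]
0: fault, evict 7, frames [9, 5, 0]
Hits: 7.

7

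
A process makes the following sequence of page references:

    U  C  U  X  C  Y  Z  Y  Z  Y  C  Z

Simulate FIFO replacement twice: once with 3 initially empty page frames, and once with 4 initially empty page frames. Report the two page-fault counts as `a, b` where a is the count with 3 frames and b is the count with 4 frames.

6, 5

3 frames: F F . F . F F . . . F . → 6 faults.
4 frames: F F . F . F F . . . . . → 5 faults.
5 < 6: adding a frame reduced faults, as is typical.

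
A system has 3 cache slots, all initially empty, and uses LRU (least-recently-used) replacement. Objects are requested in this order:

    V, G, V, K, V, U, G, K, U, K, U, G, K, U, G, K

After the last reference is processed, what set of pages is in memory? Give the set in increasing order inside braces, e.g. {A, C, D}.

{G, K, U}

V -> miss, frames (V)
G -> miss, frames (V G)
V -> hit
K -> miss, frames (G V K)
V -> hit
U -> miss, evict G, frames (K V U)
G -> miss, evict K, frames (V U G)
K -> miss, evict V, frames (U G K)
U -> hit
K -> hit
U -> hit
G -> hit
K -> hit
U -> hit
G -> hit
K -> hit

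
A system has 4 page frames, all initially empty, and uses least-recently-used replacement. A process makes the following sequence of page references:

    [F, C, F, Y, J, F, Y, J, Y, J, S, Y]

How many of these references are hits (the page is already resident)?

F → fault, frames [F]
C → fault, frames [F, C]
F → hit
Y → fault, frames [C, F, Y]
J → fault, frames [C, F, Y, J]
F → hit
Y → hit
J → hit
Y → hit
J → hit
S → fault, evict C, frames [F, Y, J, S]
Y → hit
Hits: 7.

7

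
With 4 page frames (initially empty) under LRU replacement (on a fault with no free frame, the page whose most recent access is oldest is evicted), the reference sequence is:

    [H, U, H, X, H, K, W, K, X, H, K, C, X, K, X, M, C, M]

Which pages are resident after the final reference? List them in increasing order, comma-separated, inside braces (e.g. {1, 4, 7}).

H → fault, frames {H}
U → fault, frames {H,U}
H → hit
X → fault, frames {U,H,X}
H → hit
K → fault, frames {U,X,H,K}
W → fault, evict U, frames {X,H,K,W}
K → hit
X → hit
H → hit
K → hit
C → fault, evict W, frames {X,H,K,C}
X → hit
K → hit
X → hit
M → fault, evict H, frames {C,K,X,M}
C → hit
M → hit

{C, K, M, X}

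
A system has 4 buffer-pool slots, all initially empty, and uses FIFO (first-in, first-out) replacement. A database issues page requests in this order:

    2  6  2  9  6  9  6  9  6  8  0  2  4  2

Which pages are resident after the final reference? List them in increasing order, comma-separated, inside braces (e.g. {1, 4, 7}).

2 -> miss, frames (2)
6 -> miss, frames (2 6)
2 -> hit
9 -> miss, frames (2 6 9)
6 -> hit
9 -> hit
6 -> hit
9 -> hit
6 -> hit
8 -> miss, frames (2 6 9 8)
0 -> miss, evict 2, frames (6 9 8 0)
2 -> miss, evict 6, frames (9 8 0 2)
4 -> miss, evict 9, frames (8 0 2 4)
2 -> hit

{0, 2, 4, 8}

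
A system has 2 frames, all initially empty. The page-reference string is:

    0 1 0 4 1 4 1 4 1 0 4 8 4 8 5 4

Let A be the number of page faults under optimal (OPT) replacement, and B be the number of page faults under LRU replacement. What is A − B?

-3

Under OPT: F F . F . . . . . F . F . . F . → 6 faults.
Under LRU: F F . F F . . . . F F F . . F F → 9 faults.
A − B = 6 − 9 = -3.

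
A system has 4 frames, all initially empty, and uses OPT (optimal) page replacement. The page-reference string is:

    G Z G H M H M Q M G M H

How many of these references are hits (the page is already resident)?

G -> fault, frames {G}
Z -> fault, frames {G,Z}
G -> hit
H -> fault, frames {G,Z,H}
M -> fault, frames {G,Z,H,M}
H -> hit
M -> hit
Q -> fault, evict Z, frames {G,H,M,Q}
M -> hit
G -> hit
M -> hit
H -> hit
Hits: 7.

7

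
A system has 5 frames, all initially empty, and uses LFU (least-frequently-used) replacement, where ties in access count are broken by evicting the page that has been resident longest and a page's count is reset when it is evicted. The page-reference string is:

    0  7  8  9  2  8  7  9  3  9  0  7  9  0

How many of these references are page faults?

7

0 -> fault, frames (0)
7 -> fault, frames (0 7)
8 -> fault, frames (0 7 8)
9 -> fault, frames (0 7 8 9)
2 -> fault, frames (0 7 8 9 2)
8 -> hit
7 -> hit
9 -> hit
3 -> fault, evict 0, frames (7 8 9 2 3)
9 -> hit
0 -> fault, evict 2, frames (7 8 9 3 0)
7 -> hit
9 -> hit
0 -> hit
Page faults: 7.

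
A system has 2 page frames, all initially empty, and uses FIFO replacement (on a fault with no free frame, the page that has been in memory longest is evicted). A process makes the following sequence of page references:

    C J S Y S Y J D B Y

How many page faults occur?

C -> fault, frames (C)
J -> fault, frames (C J)
S -> fault, evict C, frames (J S)
Y -> fault, evict J, frames (S Y)
S -> hit
Y -> hit
J -> fault, evict S, frames (Y J)
D -> fault, evict Y, frames (J D)
B -> fault, evict J, frames (D B)
Y -> fault, evict D, frames (B Y)
Page faults: 8.

8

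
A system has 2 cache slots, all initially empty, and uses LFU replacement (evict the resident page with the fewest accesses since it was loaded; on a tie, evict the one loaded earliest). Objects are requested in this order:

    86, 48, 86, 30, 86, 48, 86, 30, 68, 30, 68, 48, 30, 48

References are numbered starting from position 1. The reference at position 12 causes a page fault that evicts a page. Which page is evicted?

pos 1: 86: miss, frames (86)
pos 2: 48: miss, frames (86 48)
pos 3: 86: hit
pos 4: 30: miss, evict 48, frames (86 30)
pos 5: 86: hit
pos 6: 48: miss, evict 30, frames (86 48)
pos 7: 86: hit
pos 8: 30: miss, evict 48, frames (86 30)
pos 9: 68: miss, evict 30, frames (86 68)
pos 10: 30: miss, evict 68, frames (86 30)
pos 11: 68: miss, evict 30, frames (86 68)
pos 12: 48: miss, evict 68, frames (86 48)
At position 12, page 68 is evicted.

68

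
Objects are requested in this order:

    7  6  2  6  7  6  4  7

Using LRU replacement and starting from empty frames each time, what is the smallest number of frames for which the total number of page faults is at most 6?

f=1: 8 faults
f=2: 6 faults
f=3: 4 faults
f=4: 4 faults
Smallest f with faults ≤ 6 is 2.

2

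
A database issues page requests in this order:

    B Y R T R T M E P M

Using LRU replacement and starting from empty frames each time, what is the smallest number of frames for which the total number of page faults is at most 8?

2

f=1: 10 faults
f=2: 8 faults
f=3: 7 faults
f=4: 7 faults
f=5: 7 faults
f=6: 7 faults
f=7: 7 faults
Smallest f with faults ≤ 8 is 2.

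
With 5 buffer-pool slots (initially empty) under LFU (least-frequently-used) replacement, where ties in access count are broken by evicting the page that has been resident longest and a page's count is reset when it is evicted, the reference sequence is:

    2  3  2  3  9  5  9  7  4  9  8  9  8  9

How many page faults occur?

7

2 -> fault, frames [2]
3 -> fault, frames [2, 3]
2 -> hit
3 -> hit
9 -> fault, frames [2, 3, 9]
5 -> fault, frames [2, 3, 9, 5]
9 -> hit
7 -> fault, frames [2, 3, 9, 5, 7]
4 -> fault, evict 5, frames [2, 3, 9, 7, 4]
9 -> hit
8 -> fault, evict 7, frames [2, 3, 9, 4, 8]
9 -> hit
8 -> hit
9 -> hit
Page faults: 7.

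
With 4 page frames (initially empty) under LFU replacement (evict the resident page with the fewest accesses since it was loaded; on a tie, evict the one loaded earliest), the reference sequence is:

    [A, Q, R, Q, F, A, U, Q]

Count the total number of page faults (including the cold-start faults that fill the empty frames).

5

A → fault, frames {A}
Q → fault, frames {A,Q}
R → fault, frames {A,Q,R}
Q → hit
F → fault, frames {A,Q,R,F}
A → hit
U → fault, evict R, frames {A,Q,F,U}
Q → hit
Page faults: 5.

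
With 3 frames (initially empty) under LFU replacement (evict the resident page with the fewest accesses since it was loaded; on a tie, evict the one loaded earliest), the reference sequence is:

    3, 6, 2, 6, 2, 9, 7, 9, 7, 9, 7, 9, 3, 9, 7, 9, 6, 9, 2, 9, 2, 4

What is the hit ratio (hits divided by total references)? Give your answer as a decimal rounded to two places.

3: miss, frames {3}
6: miss, frames {3,6}
2: miss, frames {3,6,2}
6: hit
2: hit
9: miss, evict 3, frames {6,2,9}
7: miss, evict 9, frames {6,2,7}
9: miss, evict 7, frames {6,2,9}
7: miss, evict 9, frames {6,2,7}
9: miss, evict 7, frames {6,2,9}
7: miss, evict 9, frames {6,2,7}
9: miss, evict 7, frames {6,2,9}
3: miss, evict 9, frames {6,2,3}
9: miss, evict 3, frames {6,2,9}
7: miss, evict 9, frames {6,2,7}
9: miss, evict 7, frames {6,2,9}
6: hit
9: hit
2: hit
9: hit
2: hit
4: miss, evict 6, frames {2,9,4}
Hits: 7 of 22 references → 7/22 = 0.3182.

0.32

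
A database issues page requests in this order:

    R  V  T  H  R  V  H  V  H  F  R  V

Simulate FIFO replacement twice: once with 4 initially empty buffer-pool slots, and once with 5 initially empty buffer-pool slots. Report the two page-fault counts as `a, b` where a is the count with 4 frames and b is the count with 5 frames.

4 frames: F F F F . . . . . F F F → 7 faults.
5 frames: F F F F . . . . . F . . → 5 faults.
5 < 7: adding a frame reduced faults, as is typical.

7, 5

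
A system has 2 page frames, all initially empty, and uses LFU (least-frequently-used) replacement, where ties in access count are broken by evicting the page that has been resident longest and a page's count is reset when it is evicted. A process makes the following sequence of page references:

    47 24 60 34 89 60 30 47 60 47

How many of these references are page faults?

9

47: fault, frames (47)
24: fault, frames (47 24)
60: fault, evict 47, frames (24 60)
34: fault, evict 24, frames (60 34)
89: fault, evict 60, frames (34 89)
60: fault, evict 34, frames (89 60)
30: fault, evict 89, frames (60 30)
47: fault, evict 60, frames (30 47)
60: fault, evict 30, frames (47 60)
47: hit
Page faults: 9.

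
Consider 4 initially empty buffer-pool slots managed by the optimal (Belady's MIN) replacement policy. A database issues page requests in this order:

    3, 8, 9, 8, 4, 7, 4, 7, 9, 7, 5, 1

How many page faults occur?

7

3 -> miss, frames [3]
8 -> miss, frames [3, 8]
9 -> miss, frames [3, 8, 9]
8 -> hit
4 -> miss, frames [3, 8, 9, 4]
7 -> miss, evict 8, frames [3, 9, 4, 7]
4 -> hit
7 -> hit
9 -> hit
7 -> hit
5 -> miss, evict 7, frames [3, 9, 4, 5]
1 -> miss, evict 5, frames [3, 9, 4, 1]
Page faults: 7.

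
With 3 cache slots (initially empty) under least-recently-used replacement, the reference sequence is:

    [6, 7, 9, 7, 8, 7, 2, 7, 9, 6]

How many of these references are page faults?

7

6: fault, frames (6)
7: fault, frames (6 7)
9: fault, frames (6 7 9)
7: hit
8: fault, evict 6, frames (9 7 8)
7: hit
2: fault, evict 9, frames (8 7 2)
7: hit
9: fault, evict 8, frames (2 7 9)
6: fault, evict 2, frames (7 9 6)
Page faults: 7.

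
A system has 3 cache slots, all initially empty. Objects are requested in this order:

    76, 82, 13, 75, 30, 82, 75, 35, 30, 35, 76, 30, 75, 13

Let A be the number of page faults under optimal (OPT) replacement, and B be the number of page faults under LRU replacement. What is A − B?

Under OPT: F F F F F . . F . . F . . F → 8 faults.
Under LRU: F F F F F F . F F . F . F F → 11 faults.
A − B = 8 − 11 = -3.

-3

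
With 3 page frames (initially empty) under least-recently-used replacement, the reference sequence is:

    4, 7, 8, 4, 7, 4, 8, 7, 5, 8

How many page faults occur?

4

4: fault, frames [4]
7: fault, frames [4, 7]
8: fault, frames [4, 7, 8]
4: hit
7: hit
4: hit
8: hit
7: hit
5: fault, evict 4, frames [8, 7, 5]
8: hit
Page faults: 4.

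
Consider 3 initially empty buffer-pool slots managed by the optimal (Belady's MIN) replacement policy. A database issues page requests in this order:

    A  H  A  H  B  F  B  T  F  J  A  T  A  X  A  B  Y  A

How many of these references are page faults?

9

A → miss, frames [A]
H → miss, frames [A, H]
A → hit
H → hit
B → miss, frames [A, H, B]
F → miss, evict H, frames [A, B, F]
B → hit
T → miss, evict B, frames [A, F, T]
F → hit
J → miss, evict F, frames [A, T, J]
A → hit
T → hit
A → hit
X → miss, evict J, frames [A, T, X]
A → hit
B → miss, evict X, frames [A, T, B]
Y → miss, evict B, frames [A, T, Y]
A → hit
Page faults: 9.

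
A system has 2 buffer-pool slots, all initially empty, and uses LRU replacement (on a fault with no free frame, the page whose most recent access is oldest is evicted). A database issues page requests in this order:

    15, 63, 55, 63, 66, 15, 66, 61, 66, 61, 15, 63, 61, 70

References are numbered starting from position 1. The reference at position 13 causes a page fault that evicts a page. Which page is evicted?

pos 1: 15 → miss, frames {15}
pos 2: 63 → miss, frames {15,63}
pos 3: 55 → miss, evict 15, frames {63,55}
pos 4: 63 → hit
pos 5: 66 → miss, evict 55, frames {63,66}
pos 6: 15 → miss, evict 63, frames {66,15}
pos 7: 66 → hit
pos 8: 61 → miss, evict 15, frames {66,61}
pos 9: 66 → hit
pos 10: 61 → hit
pos 11: 15 → miss, evict 66, frames {61,15}
pos 12: 63 → miss, evict 61, frames {15,63}
pos 13: 61 → miss, evict 15, frames {63,61}
At position 13, page 15 is evicted.

15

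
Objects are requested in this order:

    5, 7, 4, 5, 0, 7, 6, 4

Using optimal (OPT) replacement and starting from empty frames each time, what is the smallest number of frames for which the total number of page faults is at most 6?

f=1: 8 faults
f=2: 6 faults
f=3: 5 faults
f=4: 5 faults
f=5: 5 faults
Smallest f with faults ≤ 6 is 2.

2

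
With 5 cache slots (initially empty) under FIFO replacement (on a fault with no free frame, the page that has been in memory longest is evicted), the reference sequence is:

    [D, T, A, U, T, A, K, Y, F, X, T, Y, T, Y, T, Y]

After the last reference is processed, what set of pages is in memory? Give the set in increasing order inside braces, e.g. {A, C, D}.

{F, K, T, X, Y}

D → fault, frames [D]
T → fault, frames [D, T]
A → fault, frames [D, T, A]
U → fault, frames [D, T, A, U]
T → hit
A → hit
K → fault, frames [D, T, A, U, K]
Y → fault, evict D, frames [T, A, U, K, Y]
F → fault, evict T, frames [A, U, K, Y, F]
X → fault, evict A, frames [U, K, Y, F, X]
T → fault, evict U, frames [K, Y, F, X, T]
Y → hit
T → hit
Y → hit
T → hit
Y → hit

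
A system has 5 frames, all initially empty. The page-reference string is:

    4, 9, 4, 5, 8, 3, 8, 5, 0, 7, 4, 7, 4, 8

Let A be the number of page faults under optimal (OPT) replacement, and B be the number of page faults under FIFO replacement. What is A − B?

Under OPT: F F . F F F . . F F . . . . → 7 faults.
Under FIFO: F F . F F F . . F F F . . . → 8 faults.
A − B = 7 − 8 = -1.

-1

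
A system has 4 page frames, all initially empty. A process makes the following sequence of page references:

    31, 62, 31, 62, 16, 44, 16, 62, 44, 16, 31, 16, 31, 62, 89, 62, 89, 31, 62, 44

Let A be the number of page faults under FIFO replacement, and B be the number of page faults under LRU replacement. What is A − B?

1

Under FIFO: F F . . F F . . . . . . . . F . . F F . → 7 faults.
Under LRU: F F . . F F . . . . . . . . F . . . . F → 6 faults.
A − B = 7 − 6 = 1.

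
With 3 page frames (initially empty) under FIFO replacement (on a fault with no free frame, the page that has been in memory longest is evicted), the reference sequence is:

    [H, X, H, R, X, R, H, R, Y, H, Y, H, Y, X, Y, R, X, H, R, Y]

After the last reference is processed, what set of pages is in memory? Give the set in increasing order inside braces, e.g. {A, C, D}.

H → fault, frames (H)
X → fault, frames (H X)
H → hit
R → fault, frames (H X R)
X → hit
R → hit
H → hit
R → hit
Y → fault, evict H, frames (X R Y)
H → fault, evict X, frames (R Y H)
Y → hit
H → hit
Y → hit
X → fault, evict R, frames (Y H X)
Y → hit
R → fault, evict Y, frames (H X R)
X → hit
H → hit
R → hit
Y → fault, evict H, frames (X R Y)

{R, X, Y}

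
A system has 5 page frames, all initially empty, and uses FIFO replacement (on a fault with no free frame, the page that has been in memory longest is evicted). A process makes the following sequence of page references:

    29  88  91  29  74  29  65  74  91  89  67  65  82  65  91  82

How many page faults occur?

29 → miss, frames [29]
88 → miss, frames [29, 88]
91 → miss, frames [29, 88, 91]
29 → hit
74 → miss, frames [29, 88, 91, 74]
29 → hit
65 → miss, frames [29, 88, 91, 74, 65]
74 → hit
91 → hit
89 → miss, evict 29, frames [88, 91, 74, 65, 89]
67 → miss, evict 88, frames [91, 74, 65, 89, 67]
65 → hit
82 → miss, evict 91, frames [74, 65, 89, 67, 82]
65 → hit
91 → miss, evict 74, frames [65, 89, 67, 82, 91]
82 → hit
Page faults: 9.

9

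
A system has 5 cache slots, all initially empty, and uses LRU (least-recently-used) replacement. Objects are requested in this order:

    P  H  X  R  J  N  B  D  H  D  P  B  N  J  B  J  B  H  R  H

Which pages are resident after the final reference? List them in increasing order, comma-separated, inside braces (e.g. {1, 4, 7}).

{B, H, J, N, R}

P → miss, frames (P)
H → miss, frames (P H)
X → miss, frames (P H X)
R → miss, frames (P H X R)
J → miss, frames (P H X R J)
N → miss, evict P, frames (H X R J N)
B → miss, evict H, frames (X R J N B)
D → miss, evict X, frames (R J N B D)
H → miss, evict R, frames (J N B D H)
D → hit
P → miss, evict J, frames (N B H D P)
B → hit
N → hit
J → miss, evict H, frames (D P B N J)
B → hit
J → hit
B → hit
H → miss, evict D, frames (P N J B H)
R → miss, evict P, frames (N J B H R)
H → hit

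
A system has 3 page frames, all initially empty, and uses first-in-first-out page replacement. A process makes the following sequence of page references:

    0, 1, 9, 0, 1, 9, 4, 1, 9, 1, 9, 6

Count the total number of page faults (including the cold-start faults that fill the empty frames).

0 → fault, frames (0)
1 → fault, frames (0 1)
9 → fault, frames (0 1 9)
0 → hit
1 → hit
9 → hit
4 → fault, evict 0, frames (1 9 4)
1 → hit
9 → hit
1 → hit
9 → hit
6 → fault, evict 1, frames (9 4 6)
Page faults: 5.

5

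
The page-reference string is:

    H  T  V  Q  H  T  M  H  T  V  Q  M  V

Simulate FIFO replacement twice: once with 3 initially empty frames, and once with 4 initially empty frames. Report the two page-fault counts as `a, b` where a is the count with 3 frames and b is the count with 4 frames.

9, 10

3 frames: F F F F F F F . . F F . . → 9 faults.
4 frames: F F F F . . F F F F F F . → 10 faults.
10 > 9: adding a frame increased faults — Belady's anomaly.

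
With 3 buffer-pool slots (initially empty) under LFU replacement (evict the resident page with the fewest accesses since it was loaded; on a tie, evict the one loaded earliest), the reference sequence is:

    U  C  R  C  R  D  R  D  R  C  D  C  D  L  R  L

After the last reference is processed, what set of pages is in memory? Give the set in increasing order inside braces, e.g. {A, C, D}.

{D, L, R}

U -> miss, frames [U]
C -> miss, frames [U, C]
R -> miss, frames [U, C, R]
C -> hit
R -> hit
D -> miss, evict U, frames [C, R, D]
R -> hit
D -> hit
R -> hit
C -> hit
D -> hit
C -> hit
D -> hit
L -> miss, evict C, frames [R, D, L]
R -> hit
L -> hit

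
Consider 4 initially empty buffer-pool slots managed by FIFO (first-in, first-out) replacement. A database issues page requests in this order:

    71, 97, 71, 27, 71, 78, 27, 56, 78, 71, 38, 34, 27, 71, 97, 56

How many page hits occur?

5

71 → fault, frames (71)
97 → fault, frames (71 97)
71 → hit
27 → fault, frames (71 97 27)
71 → hit
78 → fault, frames (71 97 27 78)
27 → hit
56 → fault, evict 71, frames (97 27 78 56)
78 → hit
71 → fault, evict 97, frames (27 78 56 71)
38 → fault, evict 27, frames (78 56 71 38)
34 → fault, evict 78, frames (56 71 38 34)
27 → fault, evict 56, frames (71 38 34 27)
71 → hit
97 → fault, evict 71, frames (38 34 27 97)
56 → fault, evict 38, frames (34 27 97 56)
Hits: 5.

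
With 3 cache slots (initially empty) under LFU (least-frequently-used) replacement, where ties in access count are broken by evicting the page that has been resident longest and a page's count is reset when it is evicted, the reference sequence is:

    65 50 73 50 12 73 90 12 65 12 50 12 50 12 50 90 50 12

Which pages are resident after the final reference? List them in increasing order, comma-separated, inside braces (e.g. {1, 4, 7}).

{12, 50, 90}

65 -> miss, frames (65)
50 -> miss, frames (65 50)
73 -> miss, frames (65 50 73)
50 -> hit
12 -> miss, evict 65, frames (50 73 12)
73 -> hit
90 -> miss, evict 12, frames (50 73 90)
12 -> miss, evict 90, frames (50 73 12)
65 -> miss, evict 12, frames (50 73 65)
12 -> miss, evict 65, frames (50 73 12)
50 -> hit
12 -> hit
50 -> hit
12 -> hit
50 -> hit
90 -> miss, evict 73, frames (50 12 90)
50 -> hit
12 -> hit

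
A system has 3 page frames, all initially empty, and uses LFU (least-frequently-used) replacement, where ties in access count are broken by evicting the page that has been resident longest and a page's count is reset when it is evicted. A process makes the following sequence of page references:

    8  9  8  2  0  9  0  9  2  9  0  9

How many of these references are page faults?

8: miss, frames {8}
9: miss, frames {8,9}
8: hit
2: miss, frames {8,9,2}
0: miss, evict 9, frames {8,2,0}
9: miss, evict 2, frames {8,0,9}
0: hit
9: hit
2: miss, evict 8, frames {0,9,2}
9: hit
0: hit
9: hit
Page faults: 6.

6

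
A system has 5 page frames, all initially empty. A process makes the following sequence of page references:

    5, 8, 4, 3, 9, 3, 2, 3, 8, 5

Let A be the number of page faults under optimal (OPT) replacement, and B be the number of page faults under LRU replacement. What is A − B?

-1

Under OPT: F F F F F . F . . . → 6 faults.
Under LRU: F F F F F . F . . F → 7 faults.
A − B = 6 − 7 = -1.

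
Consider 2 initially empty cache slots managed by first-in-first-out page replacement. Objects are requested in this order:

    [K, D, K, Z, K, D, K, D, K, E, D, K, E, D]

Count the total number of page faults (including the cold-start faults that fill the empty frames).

K -> fault, frames (K)
D -> fault, frames (K D)
K -> hit
Z -> fault, evict K, frames (D Z)
K -> fault, evict D, frames (Z K)
D -> fault, evict Z, frames (K D)
K -> hit
D -> hit
K -> hit
E -> fault, evict K, frames (D E)
D -> hit
K -> fault, evict D, frames (E K)
E -> hit
D -> fault, evict E, frames (K D)
Page faults: 8.

8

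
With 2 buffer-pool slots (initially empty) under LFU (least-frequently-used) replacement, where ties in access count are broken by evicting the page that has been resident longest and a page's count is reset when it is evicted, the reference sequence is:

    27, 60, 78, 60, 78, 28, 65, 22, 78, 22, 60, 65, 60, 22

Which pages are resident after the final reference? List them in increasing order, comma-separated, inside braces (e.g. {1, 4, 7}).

{22, 78}

27: fault, frames [27]
60: fault, frames [27, 60]
78: fault, evict 27, frames [60, 78]
60: hit
78: hit
28: fault, evict 60, frames [78, 28]
65: fault, evict 28, frames [78, 65]
22: fault, evict 65, frames [78, 22]
78: hit
22: hit
60: fault, evict 22, frames [78, 60]
65: fault, evict 60, frames [78, 65]
60: fault, evict 65, frames [78, 60]
22: fault, evict 60, frames [78, 22]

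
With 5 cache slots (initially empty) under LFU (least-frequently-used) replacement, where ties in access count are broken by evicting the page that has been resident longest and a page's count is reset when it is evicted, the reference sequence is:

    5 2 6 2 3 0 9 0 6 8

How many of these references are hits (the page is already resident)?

5 -> miss, frames {5}
2 -> miss, frames {5,2}
6 -> miss, frames {5,2,6}
2 -> hit
3 -> miss, frames {5,2,6,3}
0 -> miss, frames {5,2,6,3,0}
9 -> miss, evict 5, frames {2,6,3,0,9}
0 -> hit
6 -> hit
8 -> miss, evict 3, frames {2,6,0,9,8}
Hits: 3.

3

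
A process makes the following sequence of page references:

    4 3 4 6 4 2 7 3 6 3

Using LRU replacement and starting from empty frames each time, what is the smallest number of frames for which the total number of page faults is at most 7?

f=1: 10 faults
f=2: 7 faults
f=3: 7 faults
f=4: 7 faults
f=5: 5 faults
Smallest f with faults ≤ 7 is 2.

2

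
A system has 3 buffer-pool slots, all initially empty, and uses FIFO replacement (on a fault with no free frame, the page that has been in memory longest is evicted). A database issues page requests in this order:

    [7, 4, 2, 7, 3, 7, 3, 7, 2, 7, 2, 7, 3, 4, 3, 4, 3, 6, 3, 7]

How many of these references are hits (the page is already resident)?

11

7: fault, frames (7)
4: fault, frames (7 4)
2: fault, frames (7 4 2)
7: hit
3: fault, evict 7, frames (4 2 3)
7: fault, evict 4, frames (2 3 7)
3: hit
7: hit
2: hit
7: hit
2: hit
7: hit
3: hit
4: fault, evict 2, frames (3 7 4)
3: hit
4: hit
3: hit
6: fault, evict 3, frames (7 4 6)
3: fault, evict 7, frames (4 6 3)
7: fault, evict 4, frames (6 3 7)
Hits: 11.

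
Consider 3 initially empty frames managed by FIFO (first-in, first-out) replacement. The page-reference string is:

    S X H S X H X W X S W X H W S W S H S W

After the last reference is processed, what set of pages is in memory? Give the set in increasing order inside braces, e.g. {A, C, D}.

{H, S, W}

S → fault, frames {S}
X → fault, frames {S,X}
H → fault, frames {S,X,H}
S → hit
X → hit
H → hit
X → hit
W → fault, evict S, frames {X,H,W}
X → hit
S → fault, evict X, frames {H,W,S}
W → hit
X → fault, evict H, frames {W,S,X}
H → fault, evict W, frames {S,X,H}
W → fault, evict S, frames {X,H,W}
S → fault, evict X, frames {H,W,S}
W → hit
S → hit
H → hit
S → hit
W → hit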